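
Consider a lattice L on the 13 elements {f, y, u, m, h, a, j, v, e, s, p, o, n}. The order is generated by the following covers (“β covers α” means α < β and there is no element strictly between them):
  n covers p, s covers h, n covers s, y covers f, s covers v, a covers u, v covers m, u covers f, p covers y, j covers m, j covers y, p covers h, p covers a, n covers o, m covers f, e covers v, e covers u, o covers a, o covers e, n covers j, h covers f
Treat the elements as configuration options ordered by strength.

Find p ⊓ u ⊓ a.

Common lower bounds of {p, u, a}: f, u.
The greatest among these is u.

u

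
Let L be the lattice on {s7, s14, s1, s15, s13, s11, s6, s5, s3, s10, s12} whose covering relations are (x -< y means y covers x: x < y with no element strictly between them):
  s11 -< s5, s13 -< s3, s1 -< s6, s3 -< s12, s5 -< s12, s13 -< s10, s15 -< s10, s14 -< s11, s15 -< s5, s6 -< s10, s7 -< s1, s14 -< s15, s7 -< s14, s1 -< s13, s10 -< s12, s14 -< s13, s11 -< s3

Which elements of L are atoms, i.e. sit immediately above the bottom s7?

s1, s14

The atoms are exactly the elements that cover s7: s1, s14.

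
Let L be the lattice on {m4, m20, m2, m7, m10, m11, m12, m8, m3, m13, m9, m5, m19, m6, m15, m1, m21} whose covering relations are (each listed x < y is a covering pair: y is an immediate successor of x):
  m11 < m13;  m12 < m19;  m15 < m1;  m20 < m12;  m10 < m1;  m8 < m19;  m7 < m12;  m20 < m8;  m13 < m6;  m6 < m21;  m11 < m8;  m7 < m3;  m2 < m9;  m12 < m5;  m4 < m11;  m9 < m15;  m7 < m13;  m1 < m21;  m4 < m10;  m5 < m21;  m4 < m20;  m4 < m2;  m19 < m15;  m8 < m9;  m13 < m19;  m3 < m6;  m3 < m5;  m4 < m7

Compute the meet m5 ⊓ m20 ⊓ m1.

m20

Common lower bounds of {m5, m20, m1}: m20, m4.
The greatest among these is m20.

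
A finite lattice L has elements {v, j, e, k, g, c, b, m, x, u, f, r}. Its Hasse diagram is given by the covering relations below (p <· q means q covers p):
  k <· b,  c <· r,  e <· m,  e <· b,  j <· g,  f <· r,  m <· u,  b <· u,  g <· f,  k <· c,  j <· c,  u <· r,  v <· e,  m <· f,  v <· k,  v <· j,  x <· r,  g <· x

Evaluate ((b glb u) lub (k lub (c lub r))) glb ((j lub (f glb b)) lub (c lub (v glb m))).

b ∧ u = b
c ∨ r = r
k ∨ r = r
b ∨ r = r
f ∧ b = e
j ∨ e = f
v ∧ m = v
c ∨ v = c
f ∨ c = r
r ∧ r = r

r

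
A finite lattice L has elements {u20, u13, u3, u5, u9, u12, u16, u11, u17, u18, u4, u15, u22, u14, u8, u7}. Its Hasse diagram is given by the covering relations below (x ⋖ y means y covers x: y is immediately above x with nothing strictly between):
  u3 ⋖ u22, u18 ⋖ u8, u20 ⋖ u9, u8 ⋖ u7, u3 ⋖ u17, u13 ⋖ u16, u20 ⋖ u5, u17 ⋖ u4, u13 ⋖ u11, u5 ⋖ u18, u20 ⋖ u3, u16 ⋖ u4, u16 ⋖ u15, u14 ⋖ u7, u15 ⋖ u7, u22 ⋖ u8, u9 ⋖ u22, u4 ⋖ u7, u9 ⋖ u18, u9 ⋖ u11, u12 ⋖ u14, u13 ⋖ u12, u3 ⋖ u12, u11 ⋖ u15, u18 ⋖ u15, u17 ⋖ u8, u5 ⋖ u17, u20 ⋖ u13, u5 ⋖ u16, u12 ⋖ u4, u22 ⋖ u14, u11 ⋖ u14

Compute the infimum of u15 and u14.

Common lower bounds of {u15, u14}: u11, u13, u20, u9.
The greatest among these is u11.

u11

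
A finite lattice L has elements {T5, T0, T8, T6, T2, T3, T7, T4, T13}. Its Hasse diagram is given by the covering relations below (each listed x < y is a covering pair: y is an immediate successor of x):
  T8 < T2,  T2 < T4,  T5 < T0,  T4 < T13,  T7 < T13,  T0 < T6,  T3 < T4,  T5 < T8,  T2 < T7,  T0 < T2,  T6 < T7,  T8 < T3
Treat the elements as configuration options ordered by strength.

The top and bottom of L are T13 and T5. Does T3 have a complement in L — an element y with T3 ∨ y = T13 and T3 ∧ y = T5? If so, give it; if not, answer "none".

Need y with T3 ∨ y = T13 and T3 ∧ y = T5.
Checking each element gives: T6.

T6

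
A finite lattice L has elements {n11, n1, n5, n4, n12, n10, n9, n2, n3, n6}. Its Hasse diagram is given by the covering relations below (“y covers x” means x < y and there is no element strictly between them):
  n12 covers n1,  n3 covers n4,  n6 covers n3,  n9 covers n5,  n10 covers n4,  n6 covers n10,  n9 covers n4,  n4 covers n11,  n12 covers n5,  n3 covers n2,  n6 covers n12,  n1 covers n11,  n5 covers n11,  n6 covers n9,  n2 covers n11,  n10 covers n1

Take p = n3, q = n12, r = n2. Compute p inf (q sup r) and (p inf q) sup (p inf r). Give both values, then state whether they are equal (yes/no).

q sup r = n6, so p inf (q sup r) = n3 inf n6 = n3.
p inf q = n11 and p inf r = n2, so (p inf q) sup (p inf r) = n11 sup n2 = n2.
Equal: no.

n3; n2; no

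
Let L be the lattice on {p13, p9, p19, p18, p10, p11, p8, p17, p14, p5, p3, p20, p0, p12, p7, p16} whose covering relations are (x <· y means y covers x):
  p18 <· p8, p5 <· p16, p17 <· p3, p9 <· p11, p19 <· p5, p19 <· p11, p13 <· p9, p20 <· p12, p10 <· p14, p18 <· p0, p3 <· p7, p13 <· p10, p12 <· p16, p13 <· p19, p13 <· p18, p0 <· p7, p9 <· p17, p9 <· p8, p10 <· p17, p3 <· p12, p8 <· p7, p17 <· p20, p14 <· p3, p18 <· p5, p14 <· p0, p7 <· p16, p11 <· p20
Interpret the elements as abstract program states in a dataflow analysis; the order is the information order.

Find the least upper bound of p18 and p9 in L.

Common upper bounds of {p18, p9}: p16, p7, p8.
The least among these is p8.

p8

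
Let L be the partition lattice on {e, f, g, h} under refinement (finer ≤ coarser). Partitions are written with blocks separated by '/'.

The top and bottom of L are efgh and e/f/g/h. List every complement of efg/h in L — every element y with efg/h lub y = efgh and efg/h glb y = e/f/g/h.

Need y with efg/h ∨ y = efgh and efg/h ∧ y = e/f/g/h.
Checking each element gives: e/f/gh, e/fh/g, eh/f/g.

e/f/gh, e/fh/g, eh/f/g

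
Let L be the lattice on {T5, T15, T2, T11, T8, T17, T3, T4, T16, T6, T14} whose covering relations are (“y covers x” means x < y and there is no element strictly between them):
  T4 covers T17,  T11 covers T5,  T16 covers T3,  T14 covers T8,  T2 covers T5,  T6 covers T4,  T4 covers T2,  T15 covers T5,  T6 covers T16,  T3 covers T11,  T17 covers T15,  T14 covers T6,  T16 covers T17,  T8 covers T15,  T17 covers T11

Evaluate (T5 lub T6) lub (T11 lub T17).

T5 ∨ T6 = T6
T11 ∨ T17 = T17
T6 ∨ T17 = T6

T6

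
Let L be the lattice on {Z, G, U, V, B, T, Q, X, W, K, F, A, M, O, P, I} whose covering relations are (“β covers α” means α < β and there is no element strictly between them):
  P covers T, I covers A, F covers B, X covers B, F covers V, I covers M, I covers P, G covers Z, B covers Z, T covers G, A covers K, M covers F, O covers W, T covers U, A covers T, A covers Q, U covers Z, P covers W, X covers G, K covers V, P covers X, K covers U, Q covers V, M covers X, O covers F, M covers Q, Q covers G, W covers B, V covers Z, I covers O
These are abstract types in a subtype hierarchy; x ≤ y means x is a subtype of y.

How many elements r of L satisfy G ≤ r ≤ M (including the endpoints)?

The interval [G, M] = {G, M, Q, X}, which has 4 elements.

4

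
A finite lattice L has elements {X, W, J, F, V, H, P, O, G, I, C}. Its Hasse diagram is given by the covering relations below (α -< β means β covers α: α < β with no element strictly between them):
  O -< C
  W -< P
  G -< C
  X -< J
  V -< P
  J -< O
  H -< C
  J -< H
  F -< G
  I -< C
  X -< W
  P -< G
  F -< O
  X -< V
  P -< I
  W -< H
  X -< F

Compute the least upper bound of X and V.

V

Common upper bounds of {X, V}: C, G, I, P, V.
The least among these is V.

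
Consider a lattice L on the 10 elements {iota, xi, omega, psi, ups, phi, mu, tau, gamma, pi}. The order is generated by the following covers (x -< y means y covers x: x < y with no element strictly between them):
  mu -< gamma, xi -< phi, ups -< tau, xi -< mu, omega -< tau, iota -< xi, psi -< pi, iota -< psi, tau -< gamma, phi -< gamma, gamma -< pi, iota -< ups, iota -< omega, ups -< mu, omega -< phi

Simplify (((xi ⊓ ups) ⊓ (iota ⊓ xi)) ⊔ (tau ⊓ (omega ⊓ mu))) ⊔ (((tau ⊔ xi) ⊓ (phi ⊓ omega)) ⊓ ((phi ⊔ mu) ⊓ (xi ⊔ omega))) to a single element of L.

omega

xi ∧ ups = iota
iota ∧ xi = iota
iota ∧ iota = iota
omega ∧ mu = iota
tau ∧ iota = iota
iota ∨ iota = iota
tau ∨ xi = gamma
phi ∧ omega = omega
gamma ∧ omega = omega
phi ∨ mu = gamma
xi ∨ omega = phi
gamma ∧ phi = phi
omega ∧ phi = omega
iota ∨ omega = omega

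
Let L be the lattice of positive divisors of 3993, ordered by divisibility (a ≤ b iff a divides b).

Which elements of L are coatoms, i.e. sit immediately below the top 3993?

1331, 363

The coatoms are exactly the elements covered by 3993: 1331, 363.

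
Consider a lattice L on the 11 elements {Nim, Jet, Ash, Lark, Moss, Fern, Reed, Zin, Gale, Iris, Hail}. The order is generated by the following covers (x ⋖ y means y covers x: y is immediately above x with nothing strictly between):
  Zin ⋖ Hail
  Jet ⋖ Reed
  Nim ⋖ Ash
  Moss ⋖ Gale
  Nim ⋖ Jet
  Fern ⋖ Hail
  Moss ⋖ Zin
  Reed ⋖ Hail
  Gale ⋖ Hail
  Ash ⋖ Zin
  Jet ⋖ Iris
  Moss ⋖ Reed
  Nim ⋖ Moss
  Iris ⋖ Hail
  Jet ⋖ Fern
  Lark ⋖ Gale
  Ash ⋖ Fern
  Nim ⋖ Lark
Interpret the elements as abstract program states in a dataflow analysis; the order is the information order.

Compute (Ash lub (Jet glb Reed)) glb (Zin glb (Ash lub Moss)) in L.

Ash

Jet ∧ Reed = Jet
Ash ∨ Jet = Fern
Ash ∨ Moss = Zin
Zin ∧ Zin = Zin
Fern ∧ Zin = Ash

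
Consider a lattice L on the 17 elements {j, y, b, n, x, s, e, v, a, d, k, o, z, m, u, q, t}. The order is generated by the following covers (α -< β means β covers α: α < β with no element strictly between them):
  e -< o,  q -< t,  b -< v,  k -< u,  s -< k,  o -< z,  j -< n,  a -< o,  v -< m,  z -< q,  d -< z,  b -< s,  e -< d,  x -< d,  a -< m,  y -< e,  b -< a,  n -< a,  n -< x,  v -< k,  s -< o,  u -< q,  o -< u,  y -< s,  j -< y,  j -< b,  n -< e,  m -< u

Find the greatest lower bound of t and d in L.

d

Common lower bounds of {t, d}: d, e, j, n, x, y.
The greatest among these is d.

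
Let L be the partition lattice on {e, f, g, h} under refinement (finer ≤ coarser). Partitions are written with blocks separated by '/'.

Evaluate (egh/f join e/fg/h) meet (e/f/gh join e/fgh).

e/fgh

egh/f ∨ e/fg/h = efgh
e/f/gh ∨ e/fgh = e/fgh
efgh ∧ e/fgh = e/fgh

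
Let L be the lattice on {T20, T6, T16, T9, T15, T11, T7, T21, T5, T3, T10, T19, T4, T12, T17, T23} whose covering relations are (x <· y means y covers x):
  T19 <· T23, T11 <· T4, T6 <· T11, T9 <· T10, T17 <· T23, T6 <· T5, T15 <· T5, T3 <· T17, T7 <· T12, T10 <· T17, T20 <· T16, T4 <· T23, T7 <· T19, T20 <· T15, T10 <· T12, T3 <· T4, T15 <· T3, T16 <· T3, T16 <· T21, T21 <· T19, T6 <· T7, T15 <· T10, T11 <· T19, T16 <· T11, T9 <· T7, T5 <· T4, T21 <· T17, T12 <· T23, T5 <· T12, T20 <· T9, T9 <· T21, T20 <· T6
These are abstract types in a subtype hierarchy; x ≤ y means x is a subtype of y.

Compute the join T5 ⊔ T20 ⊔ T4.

T4

Common upper bounds of {T5, T20, T4}: T23, T4.
The least among these is T4.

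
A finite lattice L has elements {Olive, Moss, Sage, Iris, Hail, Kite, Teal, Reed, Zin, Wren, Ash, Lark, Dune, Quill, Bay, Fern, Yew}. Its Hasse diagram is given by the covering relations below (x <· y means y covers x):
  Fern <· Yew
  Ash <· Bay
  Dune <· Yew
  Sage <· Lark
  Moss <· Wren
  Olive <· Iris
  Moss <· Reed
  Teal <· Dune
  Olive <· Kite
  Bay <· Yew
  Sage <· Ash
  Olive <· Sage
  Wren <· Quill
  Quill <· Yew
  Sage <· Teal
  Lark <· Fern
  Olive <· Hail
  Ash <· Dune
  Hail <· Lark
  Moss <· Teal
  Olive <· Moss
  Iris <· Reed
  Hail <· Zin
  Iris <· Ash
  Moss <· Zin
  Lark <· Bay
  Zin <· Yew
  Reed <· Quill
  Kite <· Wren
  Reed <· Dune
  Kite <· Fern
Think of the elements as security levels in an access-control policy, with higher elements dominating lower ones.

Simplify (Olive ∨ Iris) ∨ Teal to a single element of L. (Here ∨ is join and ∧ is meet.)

Dune

Olive ∨ Iris = Iris
Iris ∨ Teal = Dune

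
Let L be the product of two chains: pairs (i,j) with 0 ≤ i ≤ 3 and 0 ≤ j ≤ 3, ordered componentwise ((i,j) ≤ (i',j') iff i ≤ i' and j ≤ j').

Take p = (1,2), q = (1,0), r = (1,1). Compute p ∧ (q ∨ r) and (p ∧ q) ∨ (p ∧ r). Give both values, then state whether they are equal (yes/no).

q ∨ r = (1,1), so p ∧ (q ∨ r) = (1,2) ∧ (1,1) = (1,1).
p ∧ q = (1,0) and p ∧ r = (1,1), so (p ∧ q) ∨ (p ∧ r) = (1,0) ∨ (1,1) = (1,1).
Equal: yes.

(1,1); (1,1); yes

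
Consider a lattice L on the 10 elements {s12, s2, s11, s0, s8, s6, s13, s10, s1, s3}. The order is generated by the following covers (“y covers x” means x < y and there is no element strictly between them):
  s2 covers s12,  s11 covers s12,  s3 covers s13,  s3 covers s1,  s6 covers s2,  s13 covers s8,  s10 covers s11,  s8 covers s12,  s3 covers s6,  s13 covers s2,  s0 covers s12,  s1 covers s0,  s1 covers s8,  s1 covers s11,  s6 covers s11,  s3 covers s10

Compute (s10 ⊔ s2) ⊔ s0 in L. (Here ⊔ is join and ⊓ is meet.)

s3

s10 ∨ s2 = s3
s3 ∨ s0 = s3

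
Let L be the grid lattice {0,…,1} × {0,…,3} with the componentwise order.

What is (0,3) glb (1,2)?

(0,2)

Common lower bounds of {(0,3), (1,2)}: (0,0), (0,1), (0,2).
The greatest among these is (0,2).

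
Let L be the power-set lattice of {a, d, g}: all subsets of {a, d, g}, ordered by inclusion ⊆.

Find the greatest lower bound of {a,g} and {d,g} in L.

{g}

Common lower bounds of {{a,g}, {d,g}}: {g}, ∅.
The greatest among these is {g}.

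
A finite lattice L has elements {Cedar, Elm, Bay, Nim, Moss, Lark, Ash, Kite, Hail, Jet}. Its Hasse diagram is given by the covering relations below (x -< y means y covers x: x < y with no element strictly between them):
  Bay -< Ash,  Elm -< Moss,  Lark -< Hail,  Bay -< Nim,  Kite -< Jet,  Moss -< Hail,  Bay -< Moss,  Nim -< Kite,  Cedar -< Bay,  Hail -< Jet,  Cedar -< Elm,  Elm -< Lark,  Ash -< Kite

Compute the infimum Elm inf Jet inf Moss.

Common lower bounds of {Elm, Jet, Moss}: Cedar, Elm.
The greatest among these is Elm.

Elm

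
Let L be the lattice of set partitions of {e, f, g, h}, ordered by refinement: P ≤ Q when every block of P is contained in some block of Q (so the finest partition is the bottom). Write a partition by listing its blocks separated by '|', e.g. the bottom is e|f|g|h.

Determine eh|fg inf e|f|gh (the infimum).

Common lower bounds of {eh|fg, e|f|gh}: e|f|g|h.
The greatest among these is e|f|g|h.

e|f|g|h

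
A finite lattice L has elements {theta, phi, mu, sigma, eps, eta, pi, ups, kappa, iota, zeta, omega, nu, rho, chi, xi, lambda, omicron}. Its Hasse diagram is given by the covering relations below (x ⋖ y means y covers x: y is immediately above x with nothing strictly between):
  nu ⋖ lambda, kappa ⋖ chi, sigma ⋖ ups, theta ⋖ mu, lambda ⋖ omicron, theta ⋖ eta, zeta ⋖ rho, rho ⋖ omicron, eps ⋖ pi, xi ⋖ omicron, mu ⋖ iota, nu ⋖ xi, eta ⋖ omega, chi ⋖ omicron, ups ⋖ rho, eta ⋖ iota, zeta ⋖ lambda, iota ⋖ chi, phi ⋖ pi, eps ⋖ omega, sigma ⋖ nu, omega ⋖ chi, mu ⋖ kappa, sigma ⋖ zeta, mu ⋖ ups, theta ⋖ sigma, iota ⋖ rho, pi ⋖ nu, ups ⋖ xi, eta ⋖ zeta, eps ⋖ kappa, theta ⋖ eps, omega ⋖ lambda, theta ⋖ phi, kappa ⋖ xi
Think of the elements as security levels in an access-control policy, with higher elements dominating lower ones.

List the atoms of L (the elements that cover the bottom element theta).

The atoms are exactly the elements that cover theta: eps, eta, mu, phi, sigma.

eps, eta, mu, phi, sigma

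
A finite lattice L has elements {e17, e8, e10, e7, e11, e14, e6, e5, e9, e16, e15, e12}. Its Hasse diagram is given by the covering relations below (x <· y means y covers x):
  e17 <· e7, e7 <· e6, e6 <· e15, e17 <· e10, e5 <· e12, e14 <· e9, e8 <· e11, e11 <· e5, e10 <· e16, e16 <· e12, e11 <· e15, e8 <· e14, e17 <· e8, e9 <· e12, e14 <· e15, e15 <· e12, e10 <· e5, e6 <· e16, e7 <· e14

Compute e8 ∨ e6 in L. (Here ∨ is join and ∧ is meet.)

e8 ∨ e6 = e15

e15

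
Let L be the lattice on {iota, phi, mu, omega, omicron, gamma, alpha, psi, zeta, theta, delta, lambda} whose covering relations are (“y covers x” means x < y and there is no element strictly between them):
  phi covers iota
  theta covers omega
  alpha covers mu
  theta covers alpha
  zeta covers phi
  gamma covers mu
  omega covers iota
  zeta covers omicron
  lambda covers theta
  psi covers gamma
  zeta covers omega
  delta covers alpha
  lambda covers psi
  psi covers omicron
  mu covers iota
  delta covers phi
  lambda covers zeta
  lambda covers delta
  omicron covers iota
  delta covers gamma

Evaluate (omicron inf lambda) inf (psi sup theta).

omicron

omicron ∧ lambda = omicron
psi ∨ theta = lambda
omicron ∧ lambda = omicron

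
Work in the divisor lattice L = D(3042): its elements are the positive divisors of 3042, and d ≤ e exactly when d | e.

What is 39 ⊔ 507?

507

In the divisibility order, the join is the least common multiple: lcm(39, 507) = 507.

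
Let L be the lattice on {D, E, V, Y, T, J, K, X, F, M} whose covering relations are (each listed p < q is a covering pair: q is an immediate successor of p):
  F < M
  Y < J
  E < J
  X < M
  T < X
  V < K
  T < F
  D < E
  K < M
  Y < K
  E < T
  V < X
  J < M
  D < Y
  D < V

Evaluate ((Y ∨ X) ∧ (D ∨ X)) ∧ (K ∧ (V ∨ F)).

Y ∨ X = M
D ∨ X = X
M ∧ X = X
V ∨ F = M
K ∧ M = K
X ∧ K = V

V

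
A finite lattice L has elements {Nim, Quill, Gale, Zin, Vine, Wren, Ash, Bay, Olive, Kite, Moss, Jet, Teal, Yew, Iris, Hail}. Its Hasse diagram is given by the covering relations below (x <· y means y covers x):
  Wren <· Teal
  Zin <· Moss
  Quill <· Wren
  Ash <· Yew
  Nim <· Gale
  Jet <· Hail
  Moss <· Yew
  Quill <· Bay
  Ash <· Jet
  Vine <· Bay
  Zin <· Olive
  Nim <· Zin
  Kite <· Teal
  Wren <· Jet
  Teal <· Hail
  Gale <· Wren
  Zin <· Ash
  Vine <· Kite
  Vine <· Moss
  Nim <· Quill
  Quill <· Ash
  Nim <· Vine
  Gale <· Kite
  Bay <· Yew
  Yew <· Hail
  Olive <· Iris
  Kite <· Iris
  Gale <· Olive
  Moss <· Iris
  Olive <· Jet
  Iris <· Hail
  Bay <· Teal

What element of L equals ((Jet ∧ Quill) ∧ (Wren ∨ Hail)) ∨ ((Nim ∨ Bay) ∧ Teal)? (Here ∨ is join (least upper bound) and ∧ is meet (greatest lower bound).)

Bay

Jet ∧ Quill = Quill
Wren ∨ Hail = Hail
Quill ∧ Hail = Quill
Nim ∨ Bay = Bay
Bay ∧ Teal = Bay
Quill ∨ Bay = Bay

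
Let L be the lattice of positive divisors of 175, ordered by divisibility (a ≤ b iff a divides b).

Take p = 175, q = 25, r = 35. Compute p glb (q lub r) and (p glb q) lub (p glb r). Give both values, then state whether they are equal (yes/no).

q lub r = 175, so p glb (q lub r) = 175 glb 175 = 175.
p glb q = 25 and p glb r = 35, so (p glb q) lub (p glb r) = 25 lub 35 = 175.
Equal: yes.

175; 175; yes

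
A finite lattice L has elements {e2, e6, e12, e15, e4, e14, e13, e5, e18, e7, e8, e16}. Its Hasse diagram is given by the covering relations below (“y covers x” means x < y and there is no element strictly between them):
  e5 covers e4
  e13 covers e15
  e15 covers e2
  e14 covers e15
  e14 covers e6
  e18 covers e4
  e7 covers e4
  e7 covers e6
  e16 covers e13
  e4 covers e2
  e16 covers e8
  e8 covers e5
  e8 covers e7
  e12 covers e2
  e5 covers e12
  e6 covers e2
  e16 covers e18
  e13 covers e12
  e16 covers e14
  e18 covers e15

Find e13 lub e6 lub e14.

e16

Common upper bounds of {e13, e6, e14}: e16.
The least among these is e16.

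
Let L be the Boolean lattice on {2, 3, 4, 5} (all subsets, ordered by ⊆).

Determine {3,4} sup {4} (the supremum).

{3,4}

Common upper bounds of {{3,4}, {4}}: {2,3,4,5}, {2,3,4}, {3,4,5}, {3,4}.
The least among these is {3,4}.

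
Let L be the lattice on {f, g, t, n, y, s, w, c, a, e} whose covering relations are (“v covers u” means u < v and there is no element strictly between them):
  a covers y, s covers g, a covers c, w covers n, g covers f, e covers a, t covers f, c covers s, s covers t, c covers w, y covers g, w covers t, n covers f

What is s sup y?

a

Common upper bounds of {s, y}: a, e.
The least among these is a.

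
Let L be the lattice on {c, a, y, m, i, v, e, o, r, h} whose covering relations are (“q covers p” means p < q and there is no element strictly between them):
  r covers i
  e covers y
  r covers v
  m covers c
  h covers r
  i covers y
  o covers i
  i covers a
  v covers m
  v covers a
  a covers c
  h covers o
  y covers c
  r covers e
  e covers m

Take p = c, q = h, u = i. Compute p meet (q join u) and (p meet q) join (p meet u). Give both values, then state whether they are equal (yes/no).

c; c; yes

q join u = h, so p meet (q join u) = c meet h = c.
p meet q = c and p meet u = c, so (p meet q) join (p meet u) = c join c = c.
Equal: yes.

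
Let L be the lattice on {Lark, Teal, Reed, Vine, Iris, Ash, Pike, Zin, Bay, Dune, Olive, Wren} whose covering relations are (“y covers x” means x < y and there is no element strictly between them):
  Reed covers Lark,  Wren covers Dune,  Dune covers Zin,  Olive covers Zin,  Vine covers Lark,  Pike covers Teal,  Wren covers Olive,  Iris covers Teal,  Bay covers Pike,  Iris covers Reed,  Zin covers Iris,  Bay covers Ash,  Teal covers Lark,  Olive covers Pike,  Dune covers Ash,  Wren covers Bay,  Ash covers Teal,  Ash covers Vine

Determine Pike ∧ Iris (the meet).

Teal

Common lower bounds of {Pike, Iris}: Lark, Teal.
The greatest among these is Teal.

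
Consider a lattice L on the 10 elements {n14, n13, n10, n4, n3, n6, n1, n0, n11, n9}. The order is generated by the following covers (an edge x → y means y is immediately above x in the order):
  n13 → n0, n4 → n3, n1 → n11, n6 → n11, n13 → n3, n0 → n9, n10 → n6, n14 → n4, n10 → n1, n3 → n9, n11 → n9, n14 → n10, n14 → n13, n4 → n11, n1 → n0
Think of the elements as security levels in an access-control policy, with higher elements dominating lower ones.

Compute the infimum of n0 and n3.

Common lower bounds of {n0, n3}: n13, n14.
The greatest among these is n13.

n13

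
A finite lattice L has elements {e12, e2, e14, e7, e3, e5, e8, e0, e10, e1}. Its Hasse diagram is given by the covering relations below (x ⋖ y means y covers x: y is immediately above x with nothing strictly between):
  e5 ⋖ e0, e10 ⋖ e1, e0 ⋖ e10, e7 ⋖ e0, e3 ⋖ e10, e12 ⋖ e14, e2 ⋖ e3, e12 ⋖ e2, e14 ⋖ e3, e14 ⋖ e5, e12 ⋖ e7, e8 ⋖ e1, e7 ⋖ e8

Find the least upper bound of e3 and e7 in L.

Common upper bounds of {e3, e7}: e1, e10.
The least among these is e10.

e10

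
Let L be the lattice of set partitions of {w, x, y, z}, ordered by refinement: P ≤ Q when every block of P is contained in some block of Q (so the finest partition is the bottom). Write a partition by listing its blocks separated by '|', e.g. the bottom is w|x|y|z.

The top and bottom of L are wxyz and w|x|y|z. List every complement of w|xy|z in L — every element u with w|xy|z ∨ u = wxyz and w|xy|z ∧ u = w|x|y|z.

Need u with w|xy|z ∨ u = wxyz and w|xy|z ∧ u = w|x|y|z.
Checking each element gives: wxz|y, wx|yz, wyz|x, wy|xz.

wxz|y, wx|yz, wyz|x, wy|xz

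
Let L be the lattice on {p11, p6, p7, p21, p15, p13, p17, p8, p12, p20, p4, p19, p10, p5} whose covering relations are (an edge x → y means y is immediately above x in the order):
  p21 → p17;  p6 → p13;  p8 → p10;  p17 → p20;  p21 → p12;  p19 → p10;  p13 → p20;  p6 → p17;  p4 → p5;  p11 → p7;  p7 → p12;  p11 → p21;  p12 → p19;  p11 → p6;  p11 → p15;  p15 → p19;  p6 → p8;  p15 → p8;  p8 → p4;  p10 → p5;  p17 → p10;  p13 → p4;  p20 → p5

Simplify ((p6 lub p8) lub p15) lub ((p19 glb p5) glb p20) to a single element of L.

p10

p6 ∨ p8 = p8
p8 ∨ p15 = p8
p19 ∧ p5 = p19
p19 ∧ p20 = p21
p8 ∨ p21 = p10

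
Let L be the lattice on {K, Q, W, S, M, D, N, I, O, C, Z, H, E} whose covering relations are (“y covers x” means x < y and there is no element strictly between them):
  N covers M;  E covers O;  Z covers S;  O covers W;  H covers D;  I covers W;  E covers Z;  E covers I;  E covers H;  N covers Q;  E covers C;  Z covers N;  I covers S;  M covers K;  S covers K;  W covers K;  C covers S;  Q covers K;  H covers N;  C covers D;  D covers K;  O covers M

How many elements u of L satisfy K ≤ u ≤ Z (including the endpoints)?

The interval [K, Z] = {K, M, N, Q, S, Z}, which has 6 elements.

6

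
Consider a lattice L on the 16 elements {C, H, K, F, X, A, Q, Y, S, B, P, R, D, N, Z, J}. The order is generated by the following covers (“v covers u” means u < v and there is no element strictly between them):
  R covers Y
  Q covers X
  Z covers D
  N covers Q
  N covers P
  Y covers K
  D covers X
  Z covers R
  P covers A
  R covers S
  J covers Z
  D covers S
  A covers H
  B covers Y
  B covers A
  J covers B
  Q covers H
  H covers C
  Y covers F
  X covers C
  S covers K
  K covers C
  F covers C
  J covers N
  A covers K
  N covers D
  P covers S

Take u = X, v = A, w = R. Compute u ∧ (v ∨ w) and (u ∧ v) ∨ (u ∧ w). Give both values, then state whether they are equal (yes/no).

X; C; no

v ∨ w = J, so u ∧ (v ∨ w) = X ∧ J = X.
u ∧ v = C and u ∧ w = C, so (u ∧ v) ∨ (u ∧ w) = C ∨ C = C.
Equal: no.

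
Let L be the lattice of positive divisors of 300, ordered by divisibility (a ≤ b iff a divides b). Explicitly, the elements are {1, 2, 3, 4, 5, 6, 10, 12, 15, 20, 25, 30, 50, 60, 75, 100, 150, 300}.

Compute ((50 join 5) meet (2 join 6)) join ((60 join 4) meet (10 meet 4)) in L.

2

50 ∨ 5 = 50
2 ∨ 6 = 6
50 ∧ 6 = 2
60 ∨ 4 = 60
10 ∧ 4 = 2
60 ∧ 2 = 2
2 ∨ 2 = 2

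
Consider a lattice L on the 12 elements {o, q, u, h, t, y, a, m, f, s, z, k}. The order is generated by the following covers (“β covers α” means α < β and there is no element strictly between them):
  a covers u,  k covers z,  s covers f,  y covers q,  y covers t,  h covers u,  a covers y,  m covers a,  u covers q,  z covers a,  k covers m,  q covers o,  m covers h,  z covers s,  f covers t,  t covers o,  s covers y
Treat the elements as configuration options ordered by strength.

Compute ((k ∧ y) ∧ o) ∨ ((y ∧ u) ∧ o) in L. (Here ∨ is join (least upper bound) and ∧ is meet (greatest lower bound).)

o

k ∧ y = y
y ∧ o = o
y ∧ u = q
q ∧ o = o
o ∨ o = o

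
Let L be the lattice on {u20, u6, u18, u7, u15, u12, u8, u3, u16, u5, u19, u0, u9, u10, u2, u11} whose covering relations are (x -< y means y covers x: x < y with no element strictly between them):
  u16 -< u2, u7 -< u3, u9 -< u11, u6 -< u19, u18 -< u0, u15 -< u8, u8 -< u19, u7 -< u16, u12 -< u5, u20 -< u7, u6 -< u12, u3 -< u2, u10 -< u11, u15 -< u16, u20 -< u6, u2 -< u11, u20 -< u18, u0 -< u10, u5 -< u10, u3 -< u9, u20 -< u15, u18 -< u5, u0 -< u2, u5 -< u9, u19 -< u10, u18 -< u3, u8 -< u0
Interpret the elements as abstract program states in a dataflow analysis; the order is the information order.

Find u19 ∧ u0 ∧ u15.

Common lower bounds of {u19, u0, u15}: u15, u20.
The greatest among these is u15.

u15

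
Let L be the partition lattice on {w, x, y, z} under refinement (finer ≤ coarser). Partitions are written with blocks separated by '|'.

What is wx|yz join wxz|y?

Common upper bounds of {wx|yz, wxz|y}: wxyz.
The least among these is wxyz.

wxyz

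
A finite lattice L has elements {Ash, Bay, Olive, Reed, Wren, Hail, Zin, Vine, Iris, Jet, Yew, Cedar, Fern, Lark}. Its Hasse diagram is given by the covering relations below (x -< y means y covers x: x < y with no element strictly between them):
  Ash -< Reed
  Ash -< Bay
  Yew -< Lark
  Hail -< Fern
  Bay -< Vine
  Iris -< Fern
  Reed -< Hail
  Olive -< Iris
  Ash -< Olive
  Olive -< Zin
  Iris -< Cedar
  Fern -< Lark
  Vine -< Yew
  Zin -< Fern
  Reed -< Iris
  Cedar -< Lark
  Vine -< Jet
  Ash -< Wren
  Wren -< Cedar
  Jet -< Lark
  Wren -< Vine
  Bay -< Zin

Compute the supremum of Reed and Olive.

Iris

Common upper bounds of {Reed, Olive}: Cedar, Fern, Iris, Lark.
The least among these is Iris.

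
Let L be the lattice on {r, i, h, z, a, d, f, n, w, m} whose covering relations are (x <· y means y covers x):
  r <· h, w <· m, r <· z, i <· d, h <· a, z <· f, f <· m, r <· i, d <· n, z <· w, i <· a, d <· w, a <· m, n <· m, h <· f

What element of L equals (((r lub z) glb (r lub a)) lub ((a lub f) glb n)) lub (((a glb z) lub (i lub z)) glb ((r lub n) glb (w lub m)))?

r ∨ z = z
r ∨ a = a
z ∧ a = r
a ∨ f = m
m ∧ n = n
r ∨ n = n
a ∧ z = r
i ∨ z = w
r ∨ w = w
r ∨ n = n
w ∨ m = m
n ∧ m = n
w ∧ n = d
n ∨ d = n

n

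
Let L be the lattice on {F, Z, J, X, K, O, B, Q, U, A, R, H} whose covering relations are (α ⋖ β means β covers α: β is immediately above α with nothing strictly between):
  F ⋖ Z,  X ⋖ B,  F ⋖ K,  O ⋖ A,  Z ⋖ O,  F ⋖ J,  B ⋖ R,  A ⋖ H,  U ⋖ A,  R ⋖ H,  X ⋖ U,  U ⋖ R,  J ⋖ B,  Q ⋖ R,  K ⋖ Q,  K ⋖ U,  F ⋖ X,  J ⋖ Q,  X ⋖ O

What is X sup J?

B

Common upper bounds of {X, J}: B, H, R.
The least among these is B.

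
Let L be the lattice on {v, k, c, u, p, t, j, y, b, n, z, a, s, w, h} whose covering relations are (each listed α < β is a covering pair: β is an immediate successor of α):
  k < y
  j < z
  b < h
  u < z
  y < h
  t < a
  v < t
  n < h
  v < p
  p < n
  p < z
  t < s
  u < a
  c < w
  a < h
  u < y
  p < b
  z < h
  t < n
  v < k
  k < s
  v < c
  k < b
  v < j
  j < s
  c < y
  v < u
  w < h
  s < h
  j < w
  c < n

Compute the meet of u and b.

Common lower bounds of {u, b}: v.
The greatest among these is v.

v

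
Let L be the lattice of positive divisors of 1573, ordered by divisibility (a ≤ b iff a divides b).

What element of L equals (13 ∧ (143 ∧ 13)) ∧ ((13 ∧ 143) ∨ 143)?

143 ∧ 13 = 13
13 ∧ 13 = 13
13 ∧ 143 = 13
13 ∨ 143 = 143
13 ∧ 143 = 13

13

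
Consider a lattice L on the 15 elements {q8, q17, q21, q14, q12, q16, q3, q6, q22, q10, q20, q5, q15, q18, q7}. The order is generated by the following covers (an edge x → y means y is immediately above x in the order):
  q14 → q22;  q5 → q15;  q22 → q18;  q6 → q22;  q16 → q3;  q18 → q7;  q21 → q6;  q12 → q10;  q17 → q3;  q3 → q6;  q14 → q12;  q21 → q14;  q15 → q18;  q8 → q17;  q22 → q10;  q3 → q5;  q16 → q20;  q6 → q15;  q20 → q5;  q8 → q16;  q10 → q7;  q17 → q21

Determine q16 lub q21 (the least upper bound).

q6

Common upper bounds of {q16, q21}: q10, q15, q18, q22, q6, q7.
The least among these is q6.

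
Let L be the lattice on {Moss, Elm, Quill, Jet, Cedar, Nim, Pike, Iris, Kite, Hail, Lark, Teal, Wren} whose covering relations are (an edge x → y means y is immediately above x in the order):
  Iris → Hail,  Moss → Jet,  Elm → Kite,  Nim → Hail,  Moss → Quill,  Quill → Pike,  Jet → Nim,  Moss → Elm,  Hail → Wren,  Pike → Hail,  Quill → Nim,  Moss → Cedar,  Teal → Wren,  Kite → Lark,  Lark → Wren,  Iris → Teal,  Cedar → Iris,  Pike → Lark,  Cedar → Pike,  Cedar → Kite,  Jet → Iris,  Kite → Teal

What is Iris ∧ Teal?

Iris

Common lower bounds of {Iris, Teal}: Cedar, Iris, Jet, Moss.
The greatest among these is Iris.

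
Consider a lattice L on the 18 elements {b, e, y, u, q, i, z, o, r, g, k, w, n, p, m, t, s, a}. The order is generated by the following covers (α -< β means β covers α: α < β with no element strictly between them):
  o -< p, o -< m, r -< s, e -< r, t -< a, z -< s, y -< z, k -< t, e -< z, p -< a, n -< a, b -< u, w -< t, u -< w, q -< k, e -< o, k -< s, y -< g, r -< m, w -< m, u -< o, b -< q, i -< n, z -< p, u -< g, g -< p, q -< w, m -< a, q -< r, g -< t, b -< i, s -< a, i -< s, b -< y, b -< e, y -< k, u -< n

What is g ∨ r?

Common upper bounds of {g, r}: a.
The least among these is a.

a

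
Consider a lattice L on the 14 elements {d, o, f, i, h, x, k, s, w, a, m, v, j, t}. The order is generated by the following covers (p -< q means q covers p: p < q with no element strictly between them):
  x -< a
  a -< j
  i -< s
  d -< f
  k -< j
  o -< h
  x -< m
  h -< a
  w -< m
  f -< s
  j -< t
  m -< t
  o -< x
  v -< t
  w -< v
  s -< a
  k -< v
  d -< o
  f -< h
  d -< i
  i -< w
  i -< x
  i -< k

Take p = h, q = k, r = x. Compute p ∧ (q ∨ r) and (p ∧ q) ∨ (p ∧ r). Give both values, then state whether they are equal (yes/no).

q ∨ r = j, so p ∧ (q ∨ r) = h ∧ j = h.
p ∧ q = d and p ∧ r = o, so (p ∧ q) ∨ (p ∧ r) = d ∨ o = o.
Equal: no.

h; o; no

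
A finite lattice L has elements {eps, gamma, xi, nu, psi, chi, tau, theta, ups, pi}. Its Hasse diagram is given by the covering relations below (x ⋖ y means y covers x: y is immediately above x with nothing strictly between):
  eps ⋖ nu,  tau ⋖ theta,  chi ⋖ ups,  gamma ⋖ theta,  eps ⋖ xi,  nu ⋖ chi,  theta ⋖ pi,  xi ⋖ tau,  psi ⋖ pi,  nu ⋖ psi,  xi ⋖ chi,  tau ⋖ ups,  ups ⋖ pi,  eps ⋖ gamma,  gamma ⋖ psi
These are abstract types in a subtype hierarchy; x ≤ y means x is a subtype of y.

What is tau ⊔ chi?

Common upper bounds of {tau, chi}: pi, ups.
The least among these is ups.

ups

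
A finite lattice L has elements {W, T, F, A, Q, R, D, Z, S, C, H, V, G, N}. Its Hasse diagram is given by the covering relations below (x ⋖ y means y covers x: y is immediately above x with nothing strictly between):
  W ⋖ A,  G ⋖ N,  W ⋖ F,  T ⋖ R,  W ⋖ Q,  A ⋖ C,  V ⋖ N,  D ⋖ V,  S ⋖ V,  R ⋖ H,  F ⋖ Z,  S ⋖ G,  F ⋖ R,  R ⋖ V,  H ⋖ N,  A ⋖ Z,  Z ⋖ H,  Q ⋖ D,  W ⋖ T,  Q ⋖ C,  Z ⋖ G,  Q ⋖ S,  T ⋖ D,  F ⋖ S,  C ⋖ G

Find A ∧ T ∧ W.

Common lower bounds of {A, T, W}: W.
The greatest among these is W.

W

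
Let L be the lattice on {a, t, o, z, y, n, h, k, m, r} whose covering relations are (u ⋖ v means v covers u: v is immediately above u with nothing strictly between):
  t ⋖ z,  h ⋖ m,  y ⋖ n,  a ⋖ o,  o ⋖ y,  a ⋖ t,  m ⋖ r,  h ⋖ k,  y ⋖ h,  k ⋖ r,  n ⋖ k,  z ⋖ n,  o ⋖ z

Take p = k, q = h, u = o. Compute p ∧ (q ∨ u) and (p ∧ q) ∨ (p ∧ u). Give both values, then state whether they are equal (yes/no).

h; h; yes

q ∨ u = h, so p ∧ (q ∨ u) = k ∧ h = h.
p ∧ q = h and p ∧ u = o, so (p ∧ q) ∨ (p ∧ u) = h ∨ o = h.
Equal: yes.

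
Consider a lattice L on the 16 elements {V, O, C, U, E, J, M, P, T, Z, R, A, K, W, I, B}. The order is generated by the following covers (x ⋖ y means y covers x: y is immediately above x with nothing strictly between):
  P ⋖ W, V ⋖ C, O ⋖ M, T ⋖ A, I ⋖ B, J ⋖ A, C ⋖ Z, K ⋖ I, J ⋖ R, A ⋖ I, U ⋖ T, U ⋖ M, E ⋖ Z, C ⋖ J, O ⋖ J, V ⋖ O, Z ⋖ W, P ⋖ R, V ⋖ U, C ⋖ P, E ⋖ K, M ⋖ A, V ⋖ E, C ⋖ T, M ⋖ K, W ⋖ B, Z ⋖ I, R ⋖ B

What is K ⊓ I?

Common lower bounds of {K, I}: E, K, M, O, U, V.
The greatest among these is K.

K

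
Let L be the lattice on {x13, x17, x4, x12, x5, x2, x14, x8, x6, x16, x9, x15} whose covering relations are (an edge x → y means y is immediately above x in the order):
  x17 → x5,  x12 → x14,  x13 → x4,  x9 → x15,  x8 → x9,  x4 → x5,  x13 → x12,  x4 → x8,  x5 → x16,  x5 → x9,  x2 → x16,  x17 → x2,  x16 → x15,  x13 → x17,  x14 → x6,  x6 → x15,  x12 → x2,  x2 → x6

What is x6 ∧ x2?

Common lower bounds of {x6, x2}: x12, x13, x17, x2.
The greatest among these is x2.

x2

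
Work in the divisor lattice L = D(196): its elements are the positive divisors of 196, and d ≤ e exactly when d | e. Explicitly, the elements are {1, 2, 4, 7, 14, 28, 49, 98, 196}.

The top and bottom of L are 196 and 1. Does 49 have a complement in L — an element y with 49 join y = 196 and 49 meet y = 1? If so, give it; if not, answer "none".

Need y with 49 ∨ y = 196 and 49 ∧ y = 1.
Checking each element gives: 4.

4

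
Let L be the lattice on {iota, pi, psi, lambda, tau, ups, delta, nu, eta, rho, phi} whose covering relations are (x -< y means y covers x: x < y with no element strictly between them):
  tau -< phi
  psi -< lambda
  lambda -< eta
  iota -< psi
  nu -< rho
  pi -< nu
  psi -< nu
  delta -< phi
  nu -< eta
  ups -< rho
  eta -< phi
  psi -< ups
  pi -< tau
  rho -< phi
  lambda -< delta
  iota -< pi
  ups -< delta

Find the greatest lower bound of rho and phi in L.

rho

Common lower bounds of {rho, phi}: iota, nu, pi, psi, rho, ups.
The greatest among these is rho.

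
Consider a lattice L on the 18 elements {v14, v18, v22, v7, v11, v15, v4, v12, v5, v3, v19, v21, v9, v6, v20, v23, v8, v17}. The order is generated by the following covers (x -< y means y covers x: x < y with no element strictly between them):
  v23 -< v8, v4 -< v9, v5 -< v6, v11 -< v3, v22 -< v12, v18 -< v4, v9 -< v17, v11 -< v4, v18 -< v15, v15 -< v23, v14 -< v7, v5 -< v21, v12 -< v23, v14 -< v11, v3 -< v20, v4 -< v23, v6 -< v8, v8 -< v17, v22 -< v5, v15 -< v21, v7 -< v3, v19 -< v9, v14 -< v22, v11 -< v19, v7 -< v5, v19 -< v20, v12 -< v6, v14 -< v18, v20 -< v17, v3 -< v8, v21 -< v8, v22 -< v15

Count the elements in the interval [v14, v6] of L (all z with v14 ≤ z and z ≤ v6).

6

The interval [v14, v6] = {v12, v14, v22, v5, v6, v7}, which has 6 elements.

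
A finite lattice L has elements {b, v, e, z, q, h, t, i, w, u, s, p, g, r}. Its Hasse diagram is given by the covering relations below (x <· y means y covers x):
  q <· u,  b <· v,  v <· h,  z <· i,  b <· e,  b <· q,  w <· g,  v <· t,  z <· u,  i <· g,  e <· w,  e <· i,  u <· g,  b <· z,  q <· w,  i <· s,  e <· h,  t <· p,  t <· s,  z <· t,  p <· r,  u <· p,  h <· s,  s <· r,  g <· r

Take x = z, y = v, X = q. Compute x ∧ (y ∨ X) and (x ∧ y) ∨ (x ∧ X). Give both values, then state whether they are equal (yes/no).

y ∨ X = p, so x ∧ (y ∨ X) = z ∧ p = z.
x ∧ y = b and x ∧ X = b, so (x ∧ y) ∨ (x ∧ X) = b ∨ b = b.
Equal: no.

z; b; no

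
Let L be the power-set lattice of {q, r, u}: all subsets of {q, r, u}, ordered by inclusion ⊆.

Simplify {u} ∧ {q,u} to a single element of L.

{u}

{u} ∧ {q,u} = {u}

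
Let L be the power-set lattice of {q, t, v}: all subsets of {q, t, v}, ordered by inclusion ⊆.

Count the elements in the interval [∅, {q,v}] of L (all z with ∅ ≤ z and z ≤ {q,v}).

4

The interval [∅, {q,v}] = {{q,v}, {q}, {v}, ∅}, which has 4 elements.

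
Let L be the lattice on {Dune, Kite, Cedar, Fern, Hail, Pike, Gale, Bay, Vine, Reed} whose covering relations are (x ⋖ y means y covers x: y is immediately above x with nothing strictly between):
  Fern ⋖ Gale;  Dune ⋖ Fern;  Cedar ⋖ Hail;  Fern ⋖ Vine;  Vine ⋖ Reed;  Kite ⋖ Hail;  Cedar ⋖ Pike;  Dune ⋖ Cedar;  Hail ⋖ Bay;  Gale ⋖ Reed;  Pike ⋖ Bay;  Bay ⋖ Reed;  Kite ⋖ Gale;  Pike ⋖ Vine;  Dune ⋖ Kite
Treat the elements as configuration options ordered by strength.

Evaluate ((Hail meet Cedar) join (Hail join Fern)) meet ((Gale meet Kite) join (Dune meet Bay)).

Hail ∧ Cedar = Cedar
Hail ∨ Fern = Reed
Cedar ∨ Reed = Reed
Gale ∧ Kite = Kite
Dune ∧ Bay = Dune
Kite ∨ Dune = Kite
Reed ∧ Kite = Kite

Kite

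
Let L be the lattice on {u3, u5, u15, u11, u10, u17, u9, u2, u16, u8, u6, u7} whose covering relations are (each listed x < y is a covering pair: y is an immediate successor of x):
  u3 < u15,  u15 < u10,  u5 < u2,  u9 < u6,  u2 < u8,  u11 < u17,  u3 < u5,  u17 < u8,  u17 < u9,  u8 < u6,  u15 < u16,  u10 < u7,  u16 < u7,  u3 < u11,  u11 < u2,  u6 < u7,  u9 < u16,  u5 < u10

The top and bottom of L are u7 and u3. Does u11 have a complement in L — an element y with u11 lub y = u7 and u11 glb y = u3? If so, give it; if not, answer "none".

Need y with u11 ∨ y = u7 and u11 ∧ y = u3.
Checking each element gives: u10.

u10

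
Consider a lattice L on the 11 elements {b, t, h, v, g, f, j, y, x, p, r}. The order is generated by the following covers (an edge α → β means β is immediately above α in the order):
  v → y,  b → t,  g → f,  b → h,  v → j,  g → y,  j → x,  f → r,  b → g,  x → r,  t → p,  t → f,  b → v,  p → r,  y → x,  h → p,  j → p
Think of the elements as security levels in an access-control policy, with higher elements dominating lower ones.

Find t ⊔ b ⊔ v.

p

Common upper bounds of {t, b, v}: p, r.
The least among these is p.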